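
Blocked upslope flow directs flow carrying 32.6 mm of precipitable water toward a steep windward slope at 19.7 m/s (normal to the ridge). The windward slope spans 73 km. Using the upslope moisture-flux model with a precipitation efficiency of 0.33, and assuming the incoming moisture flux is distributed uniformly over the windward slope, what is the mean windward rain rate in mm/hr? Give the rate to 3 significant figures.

R ≈ 10.5 mm/hr

Incoming column moisture flux per unit ridge length: F = V × PW = 19.7 × 32.6 = 642.22 mm·m/s.
Spread over the 73 km slope with efficiency ε = 0.33: R = ε·F/W = 0.33 × 642.22 / 73000 m = 2.903e-03 mm/s.
R = 2.903e-03 × 3600 = 10.5 mm/hr.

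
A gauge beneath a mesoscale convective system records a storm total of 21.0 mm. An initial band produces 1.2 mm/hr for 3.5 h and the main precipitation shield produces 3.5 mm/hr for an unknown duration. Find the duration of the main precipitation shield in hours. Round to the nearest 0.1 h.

Known phases: 1.2 × 3.5 = 4.2 mm.
Remaining depth = 21.0 − 4.2 = 16.8 mm.
Duration = 16.8 / 3.5 = 4.8 h.

duration ≈ 4.8 h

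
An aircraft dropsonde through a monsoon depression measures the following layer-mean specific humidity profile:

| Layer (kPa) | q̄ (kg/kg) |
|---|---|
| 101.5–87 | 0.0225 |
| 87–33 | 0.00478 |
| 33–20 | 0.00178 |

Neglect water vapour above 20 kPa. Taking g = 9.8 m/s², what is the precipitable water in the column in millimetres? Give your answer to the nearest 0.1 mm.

Precipitable water is the column-integrated vapour mass per unit area: PW = (1/g) Σ q̄ Δp, with q in kg/kg and Δp in Pa (1 kg/m² of water = 1 mm).
Layer 101.5–87 kPa: Δp = 145 hPa = 14500 Pa, q̄ = 0.0225 kg/kg → 0.0225 × 14500 / 9.8 = 33.29 mm
Layer 87–33 kPa: Δp = 540 hPa = 54000 Pa, q̄ = 0.00478 kg/kg → 0.00478 × 54000 / 9.8 = 26.34 mm
Layer 33–20 kPa: Δp = 130 hPa = 13000 Pa, q̄ = 0.00178 kg/kg → 0.00178 × 13000 / 9.8 = 2.36 mm
PW = 33.29 + 26.34 + 2.36 = 61.99 ≈ 62.0 mm.

PW ≈ 62.0 mm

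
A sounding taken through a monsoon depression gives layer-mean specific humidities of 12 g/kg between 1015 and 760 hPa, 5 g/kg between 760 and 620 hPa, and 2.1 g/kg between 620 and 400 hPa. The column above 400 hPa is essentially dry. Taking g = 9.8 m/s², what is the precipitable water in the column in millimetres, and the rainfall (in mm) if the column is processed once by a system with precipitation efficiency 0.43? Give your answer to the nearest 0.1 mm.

Precipitable water is the column-integrated vapour mass per unit area: PW = (1/g) Σ q̄ Δp, with q in kg/kg and Δp in Pa (1 kg/m² of water = 1 mm).
Layer 1015–760 hPa: Δp = 255 hPa = 25500 Pa, q̄ = 0.012 kg/kg → 0.012 × 25500 / 9.8 = 31.22 mm
Layer 760–620 hPa: Δp = 140 hPa = 14000 Pa, q̄ = 0.005 kg/kg → 0.005 × 14000 / 9.8 = 7.14 mm
Layer 620–400 hPa: Δp = 220 hPa = 22000 Pa, q̄ = 0.0021 kg/kg → 0.0021 × 22000 / 9.8 = 4.71 mm
PW = 31.22 + 7.14 + 4.71 = 43.07 ≈ 43.1 mm.
Rainfall = ε × PW = 0.43 × 43.1 = 18.5 mm.

PW ≈ 43.1 mm; rainfall ≈ 18.5 mm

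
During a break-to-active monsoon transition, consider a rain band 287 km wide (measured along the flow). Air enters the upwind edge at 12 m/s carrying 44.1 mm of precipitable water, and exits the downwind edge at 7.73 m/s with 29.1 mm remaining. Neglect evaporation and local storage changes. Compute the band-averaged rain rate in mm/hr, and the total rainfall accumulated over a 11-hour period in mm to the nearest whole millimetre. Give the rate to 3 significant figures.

R ≈ 3.82 mm/hr; total ≈ 42 mm

Column moisture flux per unit crosswind length is F = V × PW.
Inflow: F_in = 12 × 44.1 = 529.2 mm·m/s
Outflow: F_out = 7.73 × 29.1 = 224.943 mm·m/s
Steady-state rate R = (F_in − F_out)/L = (529.2 − 224.943) / 287000 m = 1.060e-03 mm/s.
R = 1.060e-03 × 3600 = 3.82 mm/hr.
Over 11 h: total = 3.82 × 11 = 42.02 ≈ 42 mm.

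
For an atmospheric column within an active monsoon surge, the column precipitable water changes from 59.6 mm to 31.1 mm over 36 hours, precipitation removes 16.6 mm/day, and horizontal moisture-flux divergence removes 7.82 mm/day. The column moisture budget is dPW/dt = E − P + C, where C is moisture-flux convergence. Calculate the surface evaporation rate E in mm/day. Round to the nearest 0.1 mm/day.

E ≈ 5.4 mm/day

dPW/dt = (31.1 − 59.6) mm / (36/24 day) = -19.000 mm/day.
E = dPW/dt + P − C = (-19.000) + 16.6 − (-7.82) = 5.4 mm/day.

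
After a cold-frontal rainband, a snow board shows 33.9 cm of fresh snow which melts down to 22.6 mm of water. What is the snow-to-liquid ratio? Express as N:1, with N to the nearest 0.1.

ratio ≈ 15.0

Ratio = snow depth / SWE = 339 mm / 22.6 mm = 15.0, i.e. 15.0:1.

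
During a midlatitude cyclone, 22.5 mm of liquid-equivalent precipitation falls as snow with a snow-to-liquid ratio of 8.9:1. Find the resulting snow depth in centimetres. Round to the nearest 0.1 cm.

snow depth ≈ 20.0 cm

Snow depth = liquid × ratio = 22.5 mm × 8.9 = 200.25 mm = 20.0 cm.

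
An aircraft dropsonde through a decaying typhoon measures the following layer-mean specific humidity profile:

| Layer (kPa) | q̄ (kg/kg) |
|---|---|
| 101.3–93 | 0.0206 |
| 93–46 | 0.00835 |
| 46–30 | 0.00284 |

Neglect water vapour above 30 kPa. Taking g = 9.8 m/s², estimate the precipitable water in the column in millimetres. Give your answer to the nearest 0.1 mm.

Precipitable water is the column-integrated vapour mass per unit area: PW = (1/g) Σ q̄ Δp, with q in kg/kg and Δp in Pa (1 kg/m² of water = 1 mm).
Layer 101.3–93 kPa: Δp = 83 hPa = 8300 Pa, q̄ = 0.0206 kg/kg → 0.0206 × 8300 / 9.8 = 17.45 mm
Layer 93–46 kPa: Δp = 470 hPa = 47000 Pa, q̄ = 0.00835 kg/kg → 0.00835 × 47000 / 9.8 = 40.05 mm
Layer 46–30 kPa: Δp = 160 hPa = 16000 Pa, q̄ = 0.00284 kg/kg → 0.00284 × 16000 / 9.8 = 4.64 mm
PW = 17.45 + 40.05 + 4.64 = 62.14 ≈ 62.1 mm.

PW ≈ 62.1 mm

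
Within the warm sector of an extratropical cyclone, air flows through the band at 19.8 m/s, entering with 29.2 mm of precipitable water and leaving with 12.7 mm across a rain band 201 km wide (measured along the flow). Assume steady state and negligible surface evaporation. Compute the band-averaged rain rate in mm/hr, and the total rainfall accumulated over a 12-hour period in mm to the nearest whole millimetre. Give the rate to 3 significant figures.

Column moisture flux per unit crosswind length is F = V × PW.
Inflow: F_in = 19.8 × 29.2 = 578.16 mm·m/s
Outflow: F_out = 19.8 × 12.7 = 251.46 mm·m/s
Steady-state rate R = (F_in − F_out)/L = (578.16 − 251.46) / 201000 m = 1.625e-03 mm/s.
R = 1.625e-03 × 3600 = 5.85 mm/hr.
Over 12 h: total = 5.85 × 12 = 70.2 ≈ 70 mm.

R ≈ 5.85 mm/hr; total ≈ 70 mm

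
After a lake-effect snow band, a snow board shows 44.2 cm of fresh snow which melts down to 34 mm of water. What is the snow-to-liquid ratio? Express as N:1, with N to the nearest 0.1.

Ratio = snow depth / SWE = 442 mm / 34 mm = 13.0, i.e. 13.0:1.

ratio ≈ 13.0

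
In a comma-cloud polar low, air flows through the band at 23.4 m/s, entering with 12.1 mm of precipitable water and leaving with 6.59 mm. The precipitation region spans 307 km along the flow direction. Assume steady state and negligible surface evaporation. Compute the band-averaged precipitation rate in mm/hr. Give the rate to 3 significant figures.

R ≈ 1.51 mm/hr

Column moisture flux per unit crosswind length is F = V × PW.
Inflow: F_in = 23.4 × 12.1 = 283.14 mm·m/s
Outflow: F_out = 23.4 × 6.59 = 154.206 mm·m/s
Steady-state rate R = (F_in − F_out)/L = (283.14 − 154.206) / 307000 m = 4.200e-04 mm/s.
R = 4.200e-04 × 3600 = 1.51 mm/hr.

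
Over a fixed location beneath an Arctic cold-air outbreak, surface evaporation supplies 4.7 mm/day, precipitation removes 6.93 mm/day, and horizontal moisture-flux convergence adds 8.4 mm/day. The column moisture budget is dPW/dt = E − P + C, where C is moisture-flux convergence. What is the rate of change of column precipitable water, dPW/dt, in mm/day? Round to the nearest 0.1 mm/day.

dPW/dt ≈ 6.2 mm/day

dPW/dt = E − P + C = 4.7 − 6.93 + (8.4) = 6.2 mm/day.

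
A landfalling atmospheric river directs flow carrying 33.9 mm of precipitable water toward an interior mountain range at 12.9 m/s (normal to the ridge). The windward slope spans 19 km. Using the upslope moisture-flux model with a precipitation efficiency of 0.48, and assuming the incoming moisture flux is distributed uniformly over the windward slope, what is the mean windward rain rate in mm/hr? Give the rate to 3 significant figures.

R ≈ 39.8 mm/hr

Incoming column moisture flux per unit ridge length: F = V × PW = 12.9 × 33.9 = 437.31 mm·m/s.
Spread over the 19 km slope with efficiency ε = 0.48: R = ε·F/W = 0.48 × 437.31 / 19000 m = 1.105e-02 mm/s.
R = 1.105e-02 × 3600 = 39.8 mm/hr.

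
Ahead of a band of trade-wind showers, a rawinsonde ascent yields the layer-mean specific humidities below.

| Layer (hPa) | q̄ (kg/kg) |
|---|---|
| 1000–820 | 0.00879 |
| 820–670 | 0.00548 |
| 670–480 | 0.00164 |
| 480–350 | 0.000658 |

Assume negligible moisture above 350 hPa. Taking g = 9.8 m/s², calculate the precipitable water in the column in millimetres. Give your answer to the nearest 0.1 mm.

Precipitable water is the column-integrated vapour mass per unit area: PW = (1/g) Σ q̄ Δp, with q in kg/kg and Δp in Pa (1 kg/m² of water = 1 mm).
Layer 1000–820 hPa: Δp = 180 hPa = 18000 Pa, q̄ = 0.00879 kg/kg → 0.00879 × 18000 / 9.8 = 16.14 mm
Layer 820–670 hPa: Δp = 150 hPa = 15000 Pa, q̄ = 0.00548 kg/kg → 0.00548 × 15000 / 9.8 = 8.39 mm
Layer 670–480 hPa: Δp = 190 hPa = 19000 Pa, q̄ = 0.00164 kg/kg → 0.00164 × 19000 / 9.8 = 3.18 mm
Layer 480–350 hPa: Δp = 130 hPa = 13000 Pa, q̄ = 0.000658 kg/kg → 0.000658 × 13000 / 9.8 = 0.87 mm
PW = 16.14 + 8.39 + 3.18 + 0.87 = 28.58 ≈ 28.6 mm.

PW ≈ 28.6 mm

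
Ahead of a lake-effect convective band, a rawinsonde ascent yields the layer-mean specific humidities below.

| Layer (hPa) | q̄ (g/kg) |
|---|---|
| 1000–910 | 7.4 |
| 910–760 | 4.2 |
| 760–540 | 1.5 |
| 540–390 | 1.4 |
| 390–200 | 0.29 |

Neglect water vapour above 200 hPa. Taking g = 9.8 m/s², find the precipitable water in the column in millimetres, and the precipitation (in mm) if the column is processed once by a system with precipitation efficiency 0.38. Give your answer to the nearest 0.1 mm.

Precipitable water is the column-integrated vapour mass per unit area: PW = (1/g) Σ q̄ Δp, with q in kg/kg and Δp in Pa (1 kg/m² of water = 1 mm).
Layer 1000–910 hPa: Δp = 90 hPa = 9000 Pa, q̄ = 0.0074 kg/kg → 0.0074 × 9000 / 9.8 = 6.80 mm
Layer 910–760 hPa: Δp = 150 hPa = 15000 Pa, q̄ = 0.0042 kg/kg → 0.0042 × 15000 / 9.8 = 6.43 mm
Layer 760–540 hPa: Δp = 220 hPa = 22000 Pa, q̄ = 0.0015 kg/kg → 0.0015 × 22000 / 9.8 = 3.37 mm
Layer 540–390 hPa: Δp = 150 hPa = 15000 Pa, q̄ = 0.0014 kg/kg → 0.0014 × 15000 / 9.8 = 2.14 mm
Layer 390–200 hPa: Δp = 190 hPa = 19000 Pa, q̄ = 0.00029 kg/kg → 0.00029 × 19000 / 9.8 = 0.56 mm
PW = 6.80 + 6.43 + 3.37 + 2.14 + 0.56 = 19.30 ≈ 19.3 mm.
Precipitation = ε × PW = 0.38 × 19.3 = 7.3 mm.

PW ≈ 19.3 mm; precipitation ≈ 7.3 mm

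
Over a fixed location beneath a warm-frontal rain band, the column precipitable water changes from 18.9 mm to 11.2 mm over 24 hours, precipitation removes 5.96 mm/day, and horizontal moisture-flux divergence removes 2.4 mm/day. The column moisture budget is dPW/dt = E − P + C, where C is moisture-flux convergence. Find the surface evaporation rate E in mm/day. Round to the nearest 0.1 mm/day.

dPW/dt = (11.2 − 18.9) mm / (24/24 day) = -7.700 mm/day.
E = dPW/dt + P − C = (-7.700) + 5.96 − (-2.4) = 0.7 mm/day.

E ≈ 0.7 mm/day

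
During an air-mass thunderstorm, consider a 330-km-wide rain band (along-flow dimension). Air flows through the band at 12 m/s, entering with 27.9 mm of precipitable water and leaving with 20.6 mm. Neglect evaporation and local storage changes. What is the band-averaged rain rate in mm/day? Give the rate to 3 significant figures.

Column moisture flux per unit crosswind length is F = V × PW.
Inflow: F_in = 12 × 27.9 = 334.8 mm·m/s
Outflow: F_out = 12 × 20.6 = 247.2 mm·m/s
Steady-state rate R = (F_in − F_out)/L = (334.8 − 247.2) / 330000 m = 2.655e-04 mm/s.
R = 2.655e-04 × 3600 × 24 = 22.9 mm/day.

R ≈ 22.9 mm/day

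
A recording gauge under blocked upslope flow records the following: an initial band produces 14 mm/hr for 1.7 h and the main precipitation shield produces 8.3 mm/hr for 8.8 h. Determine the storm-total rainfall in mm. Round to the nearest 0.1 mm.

Total = Σ Rᵢ Δtᵢ = 14 × 1.7 + 8.3 × 8.8
      = 23.8 + 73.04 = 96.8 mm.

total ≈ 96.8 mm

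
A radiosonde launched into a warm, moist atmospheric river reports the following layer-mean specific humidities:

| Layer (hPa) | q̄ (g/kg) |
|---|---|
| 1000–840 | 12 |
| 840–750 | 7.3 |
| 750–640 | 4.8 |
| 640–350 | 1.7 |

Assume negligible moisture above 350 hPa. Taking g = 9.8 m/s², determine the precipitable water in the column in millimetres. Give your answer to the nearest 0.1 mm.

Precipitable water is the column-integrated vapour mass per unit area: PW = (1/g) Σ q̄ Δp, with q in kg/kg and Δp in Pa (1 kg/m² of water = 1 mm).
Layer 1000–840 hPa: Δp = 160 hPa = 16000 Pa, q̄ = 0.012 kg/kg → 0.012 × 16000 / 9.8 = 19.59 mm
Layer 840–750 hPa: Δp = 90 hPa = 9000 Pa, q̄ = 0.0073 kg/kg → 0.0073 × 9000 / 9.8 = 6.70 mm
Layer 750–640 hPa: Δp = 110 hPa = 11000 Pa, q̄ = 0.0048 kg/kg → 0.0048 × 11000 / 9.8 = 5.39 mm
Layer 640–350 hPa: Δp = 290 hPa = 29000 Pa, q̄ = 0.0017 kg/kg → 0.0017 × 29000 / 9.8 = 5.03 mm
PW = 19.59 + 6.70 + 5.39 + 5.03 = 36.71 ≈ 36.7 mm.

PW ≈ 36.7 mm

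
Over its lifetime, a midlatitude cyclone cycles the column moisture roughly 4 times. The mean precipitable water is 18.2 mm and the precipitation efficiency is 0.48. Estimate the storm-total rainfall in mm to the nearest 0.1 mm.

Each cycle deposits ε × PW = 0.48 × 18.2 = 8.736 mm.
Over 4 cycles: 4 × 8.736 = 34.9 mm.

rainfall ≈ 34.9 mm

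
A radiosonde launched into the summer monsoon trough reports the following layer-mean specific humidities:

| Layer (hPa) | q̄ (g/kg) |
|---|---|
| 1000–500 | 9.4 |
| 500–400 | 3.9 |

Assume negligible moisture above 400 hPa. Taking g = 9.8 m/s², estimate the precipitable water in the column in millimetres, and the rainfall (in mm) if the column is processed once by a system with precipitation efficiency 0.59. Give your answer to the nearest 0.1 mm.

PW ≈ 51.9 mm; rainfall ≈ 30.6 mm

Precipitable water is the column-integrated vapour mass per unit area: PW = (1/g) Σ q̄ Δp, with q in kg/kg and Δp in Pa (1 kg/m² of water = 1 mm).
Layer 1000–500 hPa: Δp = 500 hPa = 50000 Pa, q̄ = 0.0094 kg/kg → 0.0094 × 50000 / 9.8 = 47.96 mm
Layer 500–400 hPa: Δp = 100 hPa = 10000 Pa, q̄ = 0.0039 kg/kg → 0.0039 × 10000 / 9.8 = 3.98 mm
PW = 47.96 + 3.98 = 51.94 ≈ 51.9 mm.
Rainfall = ε × PW = 0.59 × 51.9 = 30.6 mm.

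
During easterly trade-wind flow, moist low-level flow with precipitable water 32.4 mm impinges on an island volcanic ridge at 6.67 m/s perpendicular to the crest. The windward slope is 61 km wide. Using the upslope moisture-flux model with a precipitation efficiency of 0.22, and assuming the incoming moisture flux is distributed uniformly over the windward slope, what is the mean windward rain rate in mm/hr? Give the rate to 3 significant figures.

R ≈ 2.81 mm/hr

Incoming column moisture flux per unit ridge length: F = V × PW = 6.67 × 32.4 = 216.108 mm·m/s.
Spread over the 61 km slope with efficiency ε = 0.22: R = ε·F/W = 0.22 × 216.108 / 61000 m = 7.794e-04 mm/s.
R = 7.794e-04 × 3600 = 2.81 mm/hr.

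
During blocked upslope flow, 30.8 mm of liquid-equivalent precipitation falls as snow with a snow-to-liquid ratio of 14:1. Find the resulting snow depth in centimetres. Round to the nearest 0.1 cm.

snow depth ≈ 43.1 cm

Snow depth = liquid × ratio = 30.8 mm × 14 = 431.2 mm = 43.1 cm.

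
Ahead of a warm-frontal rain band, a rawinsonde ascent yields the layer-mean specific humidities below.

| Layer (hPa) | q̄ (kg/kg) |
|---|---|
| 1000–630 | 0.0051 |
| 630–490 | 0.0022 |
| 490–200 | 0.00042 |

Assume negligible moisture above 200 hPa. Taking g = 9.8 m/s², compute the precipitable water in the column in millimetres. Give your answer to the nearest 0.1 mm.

Precipitable water is the column-integrated vapour mass per unit area: PW = (1/g) Σ q̄ Δp, with q in kg/kg and Δp in Pa (1 kg/m² of water = 1 mm).
Layer 1000–630 hPa: Δp = 370 hPa = 37000 Pa, q̄ = 0.0051 kg/kg → 0.0051 × 37000 / 9.8 = 19.26 mm
Layer 630–490 hPa: Δp = 140 hPa = 14000 Pa, q̄ = 0.0022 kg/kg → 0.0022 × 14000 / 9.8 = 3.14 mm
Layer 490–200 hPa: Δp = 290 hPa = 29000 Pa, q̄ = 0.00042 kg/kg → 0.00042 × 29000 / 9.8 = 1.24 mm
PW = 19.26 + 3.14 + 1.24 = 23.64 ≈ 23.6 mm.

PW ≈ 23.6 mm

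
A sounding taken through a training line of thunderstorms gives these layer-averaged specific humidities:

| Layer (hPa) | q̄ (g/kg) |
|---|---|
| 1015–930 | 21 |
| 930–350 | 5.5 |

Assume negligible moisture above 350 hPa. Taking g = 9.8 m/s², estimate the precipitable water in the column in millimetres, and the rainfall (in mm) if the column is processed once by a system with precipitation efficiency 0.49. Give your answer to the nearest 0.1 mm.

PW ≈ 50.8 mm; rainfall ≈ 24.9 mm

Precipitable water is the column-integrated vapour mass per unit area: PW = (1/g) Σ q̄ Δp, with q in kg/kg and Δp in Pa (1 kg/m² of water = 1 mm).
Layer 1015–930 hPa: Δp = 85 hPa = 8500 Pa, q̄ = 0.021 kg/kg → 0.021 × 8500 / 9.8 = 18.21 mm
Layer 930–350 hPa: Δp = 580 hPa = 58000 Pa, q̄ = 0.0055 kg/kg → 0.0055 × 58000 / 9.8 = 32.55 mm
PW = 18.21 + 32.55 = 50.76 ≈ 50.8 mm.
Rainfall = ε × PW = 0.49 × 50.8 = 24.9 mm.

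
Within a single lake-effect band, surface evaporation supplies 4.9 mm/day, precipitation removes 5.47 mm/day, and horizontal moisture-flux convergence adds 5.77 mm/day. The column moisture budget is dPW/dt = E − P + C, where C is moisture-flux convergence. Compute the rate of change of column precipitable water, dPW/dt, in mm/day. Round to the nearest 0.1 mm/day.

dPW/dt = E − P + C = 4.9 − 5.47 + (5.77) = 5.2 mm/day.

dPW/dt ≈ 5.2 mm/day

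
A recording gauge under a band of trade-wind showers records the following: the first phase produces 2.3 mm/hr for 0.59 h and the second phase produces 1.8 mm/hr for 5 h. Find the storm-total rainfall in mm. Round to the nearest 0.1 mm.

total ≈ 10.4 mm

Total = Σ Rᵢ Δtᵢ = 2.3 × 0.59 + 1.8 × 5
      = 1.357 + 9 = 10.4 mm.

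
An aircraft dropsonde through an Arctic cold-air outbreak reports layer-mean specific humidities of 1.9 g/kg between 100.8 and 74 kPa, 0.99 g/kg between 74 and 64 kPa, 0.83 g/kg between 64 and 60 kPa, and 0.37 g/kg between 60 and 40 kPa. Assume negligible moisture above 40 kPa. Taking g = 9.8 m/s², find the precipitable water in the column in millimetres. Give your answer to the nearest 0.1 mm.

PW ≈ 7.3 mm

Precipitable water is the column-integrated vapour mass per unit area: PW = (1/g) Σ q̄ Δp, with q in kg/kg and Δp in Pa (1 kg/m² of water = 1 mm).
Layer 100.8–74 kPa: Δp = 268 hPa = 26800 Pa, q̄ = 0.0019 kg/kg → 0.0019 × 26800 / 9.8 = 5.20 mm
Layer 74–64 kPa: Δp = 100 hPa = 10000 Pa, q̄ = 0.00099 kg/kg → 0.00099 × 10000 / 9.8 = 1.01 mm
Layer 64–60 kPa: Δp = 40 hPa = 4000 Pa, q̄ = 0.00083 kg/kg → 0.00083 × 4000 / 9.8 = 0.34 mm
Layer 60–40 kPa: Δp = 200 hPa = 20000 Pa, q̄ = 0.00037 kg/kg → 0.00037 × 20000 / 9.8 = 0.76 mm
PW = 5.20 + 1.01 + 0.34 + 0.76 = 7.31 ≈ 7.3 mm.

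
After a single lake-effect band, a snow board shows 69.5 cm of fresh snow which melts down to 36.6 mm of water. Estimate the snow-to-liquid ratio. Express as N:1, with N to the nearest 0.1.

ratio ≈ 19.0

Ratio = snow depth / SWE = 695 mm / 36.6 mm = 19.0, i.e. 19.0:1.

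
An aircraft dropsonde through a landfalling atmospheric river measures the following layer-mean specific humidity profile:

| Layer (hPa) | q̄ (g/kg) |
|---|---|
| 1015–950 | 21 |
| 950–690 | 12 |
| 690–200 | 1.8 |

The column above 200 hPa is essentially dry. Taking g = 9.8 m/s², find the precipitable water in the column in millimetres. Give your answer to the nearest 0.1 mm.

PW ≈ 54.8 mm

Precipitable water is the column-integrated vapour mass per unit area: PW = (1/g) Σ q̄ Δp, with q in kg/kg and Δp in Pa (1 kg/m² of water = 1 mm).
Layer 1015–950 hPa: Δp = 65 hPa = 6500 Pa, q̄ = 0.021 kg/kg → 0.021 × 6500 / 9.8 = 13.93 mm
Layer 950–690 hPa: Δp = 260 hPa = 26000 Pa, q̄ = 0.012 kg/kg → 0.012 × 26000 / 9.8 = 31.84 mm
Layer 690–200 hPa: Δp = 490 hPa = 49000 Pa, q̄ = 0.0018 kg/kg → 0.0018 × 49000 / 9.8 = 9.00 mm
PW = 13.93 + 31.84 + 9.00 = 54.77 ≈ 54.8 mm.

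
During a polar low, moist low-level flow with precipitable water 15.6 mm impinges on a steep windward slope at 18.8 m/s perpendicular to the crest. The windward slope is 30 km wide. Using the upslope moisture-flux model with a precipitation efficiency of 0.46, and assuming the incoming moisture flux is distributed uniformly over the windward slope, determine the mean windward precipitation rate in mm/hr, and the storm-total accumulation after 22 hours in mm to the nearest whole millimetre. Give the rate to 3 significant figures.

R ≈ 16.2 mm/hr; total ≈ 356 mm

Incoming column moisture flux per unit ridge length: F = V × PW = 18.8 × 15.6 = 293.28 mm·m/s.
Spread over the 30 km slope with efficiency ε = 0.46: R = ε·F/W = 0.46 × 293.28 / 30000 m = 4.497e-03 mm/s.
R = 4.497e-03 × 3600 = 16.2 mm/hr.
Over 22 h: total = 16.2 × 22 = 356.4 ≈ 356 mm.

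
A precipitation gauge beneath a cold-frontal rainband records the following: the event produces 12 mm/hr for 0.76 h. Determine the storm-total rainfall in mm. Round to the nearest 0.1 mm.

total ≈ 9.1 mm

Total = Σ Rᵢ Δtᵢ = 12 × 0.76
      = 9.12 = 9.1 mm.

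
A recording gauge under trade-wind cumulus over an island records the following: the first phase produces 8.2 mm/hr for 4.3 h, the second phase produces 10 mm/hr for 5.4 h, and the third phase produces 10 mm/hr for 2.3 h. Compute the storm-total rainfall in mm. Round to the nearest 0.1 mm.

Total = Σ Rᵢ Δtᵢ = 8.2 × 4.3 + 10 × 5.4 + 10 × 2.3
      = 35.26 + 54 + 23 = 112.3 mm.

total ≈ 112.3 mm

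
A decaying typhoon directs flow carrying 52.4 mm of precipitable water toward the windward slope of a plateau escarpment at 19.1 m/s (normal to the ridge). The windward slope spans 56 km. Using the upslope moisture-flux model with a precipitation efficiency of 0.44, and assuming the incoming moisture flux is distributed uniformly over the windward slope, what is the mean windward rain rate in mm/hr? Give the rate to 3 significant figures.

Incoming column moisture flux per unit ridge length: F = V × PW = 19.1 × 52.4 = 1000.84 mm·m/s.
Spread over the 56 km slope with efficiency ε = 0.44: R = ε·F/W = 0.44 × 1000.84 / 56000 m = 7.864e-03 mm/s.
R = 7.864e-03 × 3600 = 28.3 mm/hr.

R ≈ 28.3 mm/hr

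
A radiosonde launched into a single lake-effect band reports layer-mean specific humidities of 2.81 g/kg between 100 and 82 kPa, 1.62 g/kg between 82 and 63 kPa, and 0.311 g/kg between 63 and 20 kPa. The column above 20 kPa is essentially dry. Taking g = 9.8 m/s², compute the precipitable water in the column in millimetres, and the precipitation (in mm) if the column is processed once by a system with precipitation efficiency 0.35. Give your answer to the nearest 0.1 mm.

Precipitable water is the column-integrated vapour mass per unit area: PW = (1/g) Σ q̄ Δp, with q in kg/kg and Δp in Pa (1 kg/m² of water = 1 mm).
Layer 100–82 kPa: Δp = 180 hPa = 18000 Pa, q̄ = 0.00281 kg/kg → 0.00281 × 18000 / 9.8 = 5.16 mm
Layer 82–63 kPa: Δp = 190 hPa = 19000 Pa, q̄ = 0.00162 kg/kg → 0.00162 × 19000 / 9.8 = 3.14 mm
Layer 63–20 kPa: Δp = 430 hPa = 43000 Pa, q̄ = 0.000311 kg/kg → 0.000311 × 43000 / 9.8 = 1.36 mm
PW = 5.16 + 3.14 + 1.36 = 9.66 ≈ 9.7 mm.
Precipitation = ε × PW = 0.35 × 9.7 = 3.4 mm.

PW ≈ 9.7 mm; precipitation ≈ 3.4 mm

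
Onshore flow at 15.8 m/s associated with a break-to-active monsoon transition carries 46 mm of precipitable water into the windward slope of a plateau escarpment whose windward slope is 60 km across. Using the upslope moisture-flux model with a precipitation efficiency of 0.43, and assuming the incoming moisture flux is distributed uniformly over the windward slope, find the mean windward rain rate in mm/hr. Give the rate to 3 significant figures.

R ≈ 18.8 mm/hr

Incoming column moisture flux per unit ridge length: F = V × PW = 15.8 × 46 = 726.8 mm·m/s.
Spread over the 60 km slope with efficiency ε = 0.43: R = ε·F/W = 0.43 × 726.8 / 60000 m = 5.209e-03 mm/s.
R = 5.209e-03 × 3600 = 18.8 mm/hr.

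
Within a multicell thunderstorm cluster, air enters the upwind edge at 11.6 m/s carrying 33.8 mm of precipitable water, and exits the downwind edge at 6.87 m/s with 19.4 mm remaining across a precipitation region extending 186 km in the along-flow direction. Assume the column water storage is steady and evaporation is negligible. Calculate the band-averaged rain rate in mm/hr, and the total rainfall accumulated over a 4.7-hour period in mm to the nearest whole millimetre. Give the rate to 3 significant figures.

Column moisture flux per unit crosswind length is F = V × PW.
Inflow: F_in = 11.6 × 33.8 = 392.08 mm·m/s
Outflow: F_out = 6.87 × 19.4 = 133.278 mm·m/s
Steady-state rate R = (F_in − F_out)/L = (392.08 − 133.278) / 186000 m = 1.391e-03 mm/s.
R = 1.391e-03 × 3600 = 5.01 mm/hr.
Over 4.7 h: total = 5.01 × 4.7 = 23.547 ≈ 24 mm.

R ≈ 5.01 mm/hr; total ≈ 24 mm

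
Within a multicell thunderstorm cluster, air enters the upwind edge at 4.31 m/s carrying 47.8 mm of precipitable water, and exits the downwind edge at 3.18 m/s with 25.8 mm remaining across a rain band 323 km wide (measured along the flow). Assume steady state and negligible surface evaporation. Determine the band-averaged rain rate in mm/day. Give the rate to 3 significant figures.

Column moisture flux per unit crosswind length is F = V × PW.
Inflow: F_in = 4.31 × 47.8 = 206.018 mm·m/s
Outflow: F_out = 3.18 × 25.8 = 82.044 mm·m/s
Steady-state rate R = (F_in − F_out)/L = (206.018 − 82.044) / 323000 m = 3.838e-04 mm/s.
R = 3.838e-04 × 3600 × 24 = 33.2 mm/day.

R ≈ 33.2 mm/day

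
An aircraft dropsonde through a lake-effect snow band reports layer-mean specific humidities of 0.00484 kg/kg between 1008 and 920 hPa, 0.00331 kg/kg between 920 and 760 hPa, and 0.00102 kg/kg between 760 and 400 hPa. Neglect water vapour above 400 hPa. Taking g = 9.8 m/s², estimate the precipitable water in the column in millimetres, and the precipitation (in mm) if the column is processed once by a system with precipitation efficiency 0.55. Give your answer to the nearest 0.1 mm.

Precipitable water is the column-integrated vapour mass per unit area: PW = (1/g) Σ q̄ Δp, with q in kg/kg and Δp in Pa (1 kg/m² of water = 1 mm).
Layer 1008–920 hPa: Δp = 88 hPa = 8800 Pa, q̄ = 0.00484 kg/kg → 0.00484 × 8800 / 9.8 = 4.35 mm
Layer 920–760 hPa: Δp = 160 hPa = 16000 Pa, q̄ = 0.00331 kg/kg → 0.00331 × 16000 / 9.8 = 5.40 mm
Layer 760–400 hPa: Δp = 360 hPa = 36000 Pa, q̄ = 0.00102 kg/kg → 0.00102 × 36000 / 9.8 = 3.75 mm
PW = 4.35 + 5.40 + 3.75 = 13.50 ≈ 13.5 mm.
Precipitation = ε × PW = 0.55 × 13.5 = 7.4 mm.

PW ≈ 13.5 mm; precipitation ≈ 7.4 mm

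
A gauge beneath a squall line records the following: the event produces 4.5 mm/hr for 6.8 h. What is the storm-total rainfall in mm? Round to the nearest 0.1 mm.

total ≈ 30.6 mm

Total = Σ Rᵢ Δtᵢ = 4.5 × 6.8
      = 30.6 = 30.6 mm.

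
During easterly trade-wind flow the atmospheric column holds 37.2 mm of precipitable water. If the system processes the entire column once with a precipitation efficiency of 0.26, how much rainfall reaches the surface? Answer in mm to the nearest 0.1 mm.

rainfall ≈ 9.7 mm

Rainfall = ε × PW = 0.26 × 37.2 = 9.7 mm.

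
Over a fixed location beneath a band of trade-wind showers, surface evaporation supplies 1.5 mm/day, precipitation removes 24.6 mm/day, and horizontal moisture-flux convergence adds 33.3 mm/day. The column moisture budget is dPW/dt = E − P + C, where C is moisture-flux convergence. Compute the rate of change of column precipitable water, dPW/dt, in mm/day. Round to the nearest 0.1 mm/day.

dPW/dt ≈ 10.2 mm/day

dPW/dt = E − P + C = 1.5 − 24.6 + (33.3) = 10.2 mm/day.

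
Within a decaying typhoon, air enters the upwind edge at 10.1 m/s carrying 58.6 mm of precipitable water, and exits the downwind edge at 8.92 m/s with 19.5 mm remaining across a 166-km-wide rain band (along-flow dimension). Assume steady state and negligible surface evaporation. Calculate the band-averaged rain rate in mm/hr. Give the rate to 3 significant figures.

R ≈ 9.06 mm/hr

Column moisture flux per unit crosswind length is F = V × PW.
Inflow: F_in = 10.1 × 58.6 = 591.86 mm·m/s
Outflow: F_out = 8.92 × 19.5 = 173.94 mm·m/s
Steady-state rate R = (F_in − F_out)/L = (591.86 − 173.94) / 166000 m = 2.518e-03 mm/s.
R = 2.518e-03 × 3600 = 9.06 mm/hr.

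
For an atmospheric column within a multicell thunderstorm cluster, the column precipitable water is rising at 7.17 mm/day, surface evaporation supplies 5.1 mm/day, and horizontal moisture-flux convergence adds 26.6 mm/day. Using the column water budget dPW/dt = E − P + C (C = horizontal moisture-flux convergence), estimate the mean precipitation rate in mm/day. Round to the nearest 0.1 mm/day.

P ≈ 24.5 mm/day

dPW/dt = +7.17 mm/day.
P = E + C − dPW/dt = 5.1 + (26.6) − (+7.17) = 24.5 mm/day.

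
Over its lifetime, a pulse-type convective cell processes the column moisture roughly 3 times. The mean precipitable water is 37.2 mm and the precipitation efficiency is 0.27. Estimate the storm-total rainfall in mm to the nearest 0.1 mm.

Each cycle deposits ε × PW = 0.27 × 37.2 = 10.044 mm.
Over 3 cycles: 3 × 10.044 = 30.1 mm.

rainfall ≈ 30.1 mm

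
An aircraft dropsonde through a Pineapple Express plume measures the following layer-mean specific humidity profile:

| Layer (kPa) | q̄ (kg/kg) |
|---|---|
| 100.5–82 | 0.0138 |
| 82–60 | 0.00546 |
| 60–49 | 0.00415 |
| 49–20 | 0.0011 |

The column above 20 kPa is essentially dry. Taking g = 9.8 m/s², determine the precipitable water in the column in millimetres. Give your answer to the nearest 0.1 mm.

Precipitable water is the column-integrated vapour mass per unit area: PW = (1/g) Σ q̄ Δp, with q in kg/kg and Δp in Pa (1 kg/m² of water = 1 mm).
Layer 100.5–82 kPa: Δp = 185 hPa = 18500 Pa, q̄ = 0.0138 kg/kg → 0.0138 × 18500 / 9.8 = 26.05 mm
Layer 82–60 kPa: Δp = 220 hPa = 22000 Pa, q̄ = 0.00546 kg/kg → 0.00546 × 22000 / 9.8 = 12.26 mm
Layer 60–49 kPa: Δp = 110 hPa = 11000 Pa, q̄ = 0.00415 kg/kg → 0.00415 × 11000 / 9.8 = 4.66 mm
Layer 49–20 kPa: Δp = 290 hPa = 29000 Pa, q̄ = 0.0011 kg/kg → 0.0011 × 29000 / 9.8 = 3.26 mm
PW = 26.05 + 12.26 + 4.66 + 3.26 = 46.23 ≈ 46.2 mm.

PW ≈ 46.2 mm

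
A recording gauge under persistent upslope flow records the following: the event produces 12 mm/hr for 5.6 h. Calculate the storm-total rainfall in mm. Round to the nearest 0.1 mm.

Total = Σ Rᵢ Δtᵢ = 12 × 5.6
      = 67.2 = 67.2 mm.

total ≈ 67.2 mm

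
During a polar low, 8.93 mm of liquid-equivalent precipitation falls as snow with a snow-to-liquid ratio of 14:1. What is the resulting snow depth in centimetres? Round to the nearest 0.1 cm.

snow depth ≈ 12.5 cm

Snow depth = liquid × ratio = 8.93 mm × 14 = 125.02 mm = 12.5 cm.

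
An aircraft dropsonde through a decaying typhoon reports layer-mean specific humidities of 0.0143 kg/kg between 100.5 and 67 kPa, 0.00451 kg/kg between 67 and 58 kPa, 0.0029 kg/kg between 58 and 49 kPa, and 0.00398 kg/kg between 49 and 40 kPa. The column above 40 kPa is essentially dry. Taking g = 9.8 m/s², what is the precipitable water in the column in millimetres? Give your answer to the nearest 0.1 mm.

PW ≈ 59.3 mm

Precipitable water is the column-integrated vapour mass per unit area: PW = (1/g) Σ q̄ Δp, with q in kg/kg and Δp in Pa (1 kg/m² of water = 1 mm).
Layer 100.5–67 kPa: Δp = 335 hPa = 33500 Pa, q̄ = 0.0143 kg/kg → 0.0143 × 33500 / 9.8 = 48.88 mm
Layer 67–58 kPa: Δp = 90 hPa = 9000 Pa, q̄ = 0.00451 kg/kg → 0.00451 × 9000 / 9.8 = 4.14 mm
Layer 58–49 kPa: Δp = 90 hPa = 9000 Pa, q̄ = 0.0029 kg/kg → 0.0029 × 9000 / 9.8 = 2.66 mm
Layer 49–40 kPa: Δp = 90 hPa = 9000 Pa, q̄ = 0.00398 kg/kg → 0.00398 × 9000 / 9.8 = 3.66 mm
PW = 48.88 + 4.14 + 2.66 + 3.66 = 59.34 ≈ 59.3 mm.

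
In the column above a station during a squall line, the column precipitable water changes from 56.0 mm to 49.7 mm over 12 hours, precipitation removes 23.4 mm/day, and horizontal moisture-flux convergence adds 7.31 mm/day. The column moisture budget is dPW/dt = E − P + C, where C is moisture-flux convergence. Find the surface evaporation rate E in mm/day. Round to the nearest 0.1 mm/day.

dPW/dt = (49.7 − 56.0) mm / (12/24 day) = -12.600 mm/day.
E = dPW/dt + P − C = (-12.600) + 23.4 − (7.31) = 3.5 mm/day.

E ≈ 3.5 mm/day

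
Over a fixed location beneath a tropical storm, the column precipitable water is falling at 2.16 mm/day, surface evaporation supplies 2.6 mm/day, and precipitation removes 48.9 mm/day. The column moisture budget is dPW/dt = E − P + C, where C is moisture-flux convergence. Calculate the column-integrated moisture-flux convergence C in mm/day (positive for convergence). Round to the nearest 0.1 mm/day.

C ≈ 44.1 mm/day

dPW/dt = -2.16 mm/day.
C = dPW/dt − E + P = (-2.16) − 2.6 + 48.9 = 44.1 mm/day.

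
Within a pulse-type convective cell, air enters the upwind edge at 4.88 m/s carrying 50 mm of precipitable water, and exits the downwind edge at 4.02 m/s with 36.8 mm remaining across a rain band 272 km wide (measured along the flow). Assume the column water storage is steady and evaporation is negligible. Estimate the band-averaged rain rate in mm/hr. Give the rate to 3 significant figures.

Column moisture flux per unit crosswind length is F = V × PW.
Inflow: F_in = 4.88 × 50 = 244 mm·m/s
Outflow: F_out = 4.02 × 36.8 = 147.936 mm·m/s
Steady-state rate R = (F_in − F_out)/L = (244 − 147.936) / 272000 m = 3.532e-04 mm/s.
R = 3.532e-04 × 3600 = 1.27 mm/hr.

R ≈ 1.27 mm/hr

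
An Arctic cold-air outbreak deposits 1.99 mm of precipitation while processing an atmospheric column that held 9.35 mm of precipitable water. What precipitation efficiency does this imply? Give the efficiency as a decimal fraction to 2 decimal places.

ε ≈ 0.21

ε = precipitation / PW = 1.99 / 9.35 = 0.21.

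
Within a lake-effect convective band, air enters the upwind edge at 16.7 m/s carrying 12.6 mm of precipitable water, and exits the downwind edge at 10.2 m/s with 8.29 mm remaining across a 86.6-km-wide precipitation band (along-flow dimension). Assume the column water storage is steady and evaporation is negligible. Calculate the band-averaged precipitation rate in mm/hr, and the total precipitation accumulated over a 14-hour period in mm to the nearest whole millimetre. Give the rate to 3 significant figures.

Column moisture flux per unit crosswind length is F = V × PW.
Inflow: F_in = 16.7 × 12.6 = 210.42 mm·m/s
Outflow: F_out = 10.2 × 8.29 = 84.558 mm·m/s
Steady-state rate R = (F_in − F_out)/L = (210.42 − 84.558) / 86600 m = 1.453e-03 mm/s.
R = 1.453e-03 × 3600 = 5.23 mm/hr.
Over 14 h: total = 5.23 × 14 = 73.22 ≈ 73 mm.

R ≈ 5.23 mm/hr; total ≈ 73 mm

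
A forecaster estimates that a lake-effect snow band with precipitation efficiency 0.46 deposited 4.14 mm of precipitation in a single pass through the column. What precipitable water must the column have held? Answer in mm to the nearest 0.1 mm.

PW ≈ 9.0 mm

PW = precipitation / ε = 4.14 / 0.46 = 9.0 mm.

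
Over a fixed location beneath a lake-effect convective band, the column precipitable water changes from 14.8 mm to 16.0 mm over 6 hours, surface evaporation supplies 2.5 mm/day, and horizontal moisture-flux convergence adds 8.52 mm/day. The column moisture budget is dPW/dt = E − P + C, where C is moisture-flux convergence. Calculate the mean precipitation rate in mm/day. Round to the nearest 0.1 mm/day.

dPW/dt = (16.0 − 14.8) mm / (6/24 day) = +4.800 mm/day.
P = E + C − dPW/dt = 2.5 + (8.52) − (+4.800) = 6.2 mm/day.

P ≈ 6.2 mm/day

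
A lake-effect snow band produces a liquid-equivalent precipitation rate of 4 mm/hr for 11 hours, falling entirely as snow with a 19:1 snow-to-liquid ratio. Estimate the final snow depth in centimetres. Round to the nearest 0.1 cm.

Liquid-equivalent depth = 4 × 11 = 44 mm.
Snow depth = 44 mm × 19 = 836 mm = 83.6 cm.

snow depth ≈ 83.6 cm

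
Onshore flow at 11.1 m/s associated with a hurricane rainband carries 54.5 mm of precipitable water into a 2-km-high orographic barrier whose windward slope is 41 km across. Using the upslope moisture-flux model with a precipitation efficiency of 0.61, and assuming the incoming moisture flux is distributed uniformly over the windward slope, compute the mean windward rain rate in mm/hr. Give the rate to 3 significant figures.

Incoming column moisture flux per unit ridge length: F = V × PW = 11.1 × 54.5 = 604.95 mm·m/s.
Spread over the 41 km slope with efficiency ε = 0.61: R = ε·F/W = 0.61 × 604.95 / 41000 m = 9.000e-03 mm/s.
R = 9.000e-03 × 3600 = 32.4 mm/hr.

R ≈ 32.4 mm/hr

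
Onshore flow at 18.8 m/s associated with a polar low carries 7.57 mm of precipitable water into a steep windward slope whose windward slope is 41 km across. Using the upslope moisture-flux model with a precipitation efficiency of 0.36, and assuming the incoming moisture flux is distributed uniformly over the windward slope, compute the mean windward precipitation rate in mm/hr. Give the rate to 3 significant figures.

Incoming column moisture flux per unit ridge length: F = V × PW = 18.8 × 7.57 = 142.316 mm·m/s.
Spread over the 41 km slope with efficiency ε = 0.36: R = ε·F/W = 0.36 × 142.316 / 41000 m = 1.250e-03 mm/s.
R = 1.250e-03 × 3600 = 4.50 mm/hr.

R ≈ 4.50 mm/hr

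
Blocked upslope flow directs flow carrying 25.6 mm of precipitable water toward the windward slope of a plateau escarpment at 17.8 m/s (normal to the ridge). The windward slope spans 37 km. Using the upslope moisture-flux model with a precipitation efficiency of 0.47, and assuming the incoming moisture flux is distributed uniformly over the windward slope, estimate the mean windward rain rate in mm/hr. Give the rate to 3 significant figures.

Incoming column moisture flux per unit ridge length: F = V × PW = 17.8 × 25.6 = 455.68 mm·m/s.
Spread over the 37 km slope with efficiency ε = 0.47: R = ε·F/W = 0.47 × 455.68 / 37000 m = 5.788e-03 mm/s.
R = 5.788e-03 × 3600 = 20.8 mm/hr.

R ≈ 20.8 mm/hr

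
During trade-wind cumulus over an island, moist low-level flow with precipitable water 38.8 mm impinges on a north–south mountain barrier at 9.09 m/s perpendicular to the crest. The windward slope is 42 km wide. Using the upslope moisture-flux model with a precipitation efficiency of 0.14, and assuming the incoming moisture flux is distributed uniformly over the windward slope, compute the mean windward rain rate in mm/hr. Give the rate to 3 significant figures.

Incoming column moisture flux per unit ridge length: F = V × PW = 9.09 × 38.8 = 352.692 mm·m/s.
Spread over the 42 km slope with efficiency ε = 0.14: R = ε·F/W = 0.14 × 352.692 / 42000 m = 1.176e-03 mm/s.
R = 1.176e-03 × 3600 = 4.23 mm/hr.

R ≈ 4.23 mm/hr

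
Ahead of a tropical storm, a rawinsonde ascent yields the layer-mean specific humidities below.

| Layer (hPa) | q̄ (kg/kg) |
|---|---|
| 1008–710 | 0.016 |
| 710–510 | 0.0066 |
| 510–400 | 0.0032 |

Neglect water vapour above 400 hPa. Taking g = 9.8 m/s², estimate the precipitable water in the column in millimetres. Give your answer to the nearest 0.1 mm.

PW ≈ 65.7 mm

Precipitable water is the column-integrated vapour mass per unit area: PW = (1/g) Σ q̄ Δp, with q in kg/kg and Δp in Pa (1 kg/m² of water = 1 mm).
Layer 1008–710 hPa: Δp = 298 hPa = 29800 Pa, q̄ = 0.016 kg/kg → 0.016 × 29800 / 9.8 = 48.65 mm
Layer 710–510 hPa: Δp = 200 hPa = 20000 Pa, q̄ = 0.0066 kg/kg → 0.0066 × 20000 / 9.8 = 13.47 mm
Layer 510–400 hPa: Δp = 110 hPa = 11000 Pa, q̄ = 0.0032 kg/kg → 0.0032 × 11000 / 9.8 = 3.59 mm
PW = 48.65 + 13.47 + 3.59 = 65.71 ≈ 65.7 mm.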